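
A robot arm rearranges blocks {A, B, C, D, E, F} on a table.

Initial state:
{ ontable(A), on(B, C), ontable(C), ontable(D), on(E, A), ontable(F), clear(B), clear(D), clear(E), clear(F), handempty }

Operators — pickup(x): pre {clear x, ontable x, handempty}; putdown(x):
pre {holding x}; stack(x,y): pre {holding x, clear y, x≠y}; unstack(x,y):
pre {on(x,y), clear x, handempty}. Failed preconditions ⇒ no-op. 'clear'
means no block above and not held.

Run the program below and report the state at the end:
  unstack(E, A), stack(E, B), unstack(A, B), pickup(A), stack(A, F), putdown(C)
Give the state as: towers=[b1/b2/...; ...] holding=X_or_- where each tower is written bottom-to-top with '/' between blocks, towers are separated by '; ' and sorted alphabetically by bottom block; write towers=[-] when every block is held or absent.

step 1 (unstack(E, A)): towers=[A; C/B; D; F] holding=E
step 2 (stack(E, B)): towers=[A; C/B/E; D; F] holding=-
step 3 (unstack(A, B)) [no-op]: towers=[A; C/B/E; D; F] holding=-
step 4 (pickup(A)): towers=[C/B/E; D; F] holding=A
step 5 (stack(A, F)): towers=[C/B/E; D; F/A] holding=-
step 6 (putdown(C)) [no-op]: towers=[C/B/E; D; F/A] holding=-

towers=[C/B/E; D; F/A] holding=-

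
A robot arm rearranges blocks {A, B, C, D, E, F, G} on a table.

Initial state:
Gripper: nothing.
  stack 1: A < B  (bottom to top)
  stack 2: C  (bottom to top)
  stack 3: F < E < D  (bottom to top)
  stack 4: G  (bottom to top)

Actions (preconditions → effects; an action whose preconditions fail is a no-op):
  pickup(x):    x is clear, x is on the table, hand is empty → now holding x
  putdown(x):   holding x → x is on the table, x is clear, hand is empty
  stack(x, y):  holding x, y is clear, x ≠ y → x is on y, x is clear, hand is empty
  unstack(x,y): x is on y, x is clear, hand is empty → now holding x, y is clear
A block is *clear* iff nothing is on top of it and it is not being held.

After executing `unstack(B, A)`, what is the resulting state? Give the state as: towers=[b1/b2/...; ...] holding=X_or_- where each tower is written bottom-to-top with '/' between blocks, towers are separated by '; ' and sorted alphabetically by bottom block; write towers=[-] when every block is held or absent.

towers=[A; C; F/E/D; G] holding=B

before: towers=[A/B; C; F/E/D; G] holding=-
pre[unstack(B, A)]: on(B,A) ok, clear(B) ok, handempty ok
all met → apply unstack(B, A)
after:  towers=[A; C; F/E/D; G] holding=B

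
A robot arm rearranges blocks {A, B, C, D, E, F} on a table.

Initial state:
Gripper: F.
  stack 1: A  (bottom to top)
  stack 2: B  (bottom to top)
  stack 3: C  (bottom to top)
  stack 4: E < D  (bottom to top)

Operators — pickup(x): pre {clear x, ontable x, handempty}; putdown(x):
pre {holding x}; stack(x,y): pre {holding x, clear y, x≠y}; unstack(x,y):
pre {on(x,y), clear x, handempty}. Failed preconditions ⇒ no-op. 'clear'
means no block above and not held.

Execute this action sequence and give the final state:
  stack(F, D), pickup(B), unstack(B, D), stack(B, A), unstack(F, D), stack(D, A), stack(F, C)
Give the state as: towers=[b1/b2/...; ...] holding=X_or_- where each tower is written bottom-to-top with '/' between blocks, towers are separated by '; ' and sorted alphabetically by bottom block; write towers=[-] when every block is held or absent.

towers=[A/B; C/F; E/D] holding=-

step 1 (stack(F, D)): towers=[A; B; C; E/D/F] holding=-
step 2 (pickup(B)): towers=[A; C; E/D/F] holding=B
step 3 (unstack(B, D)) [no-op]: towers=[A; C; E/D/F] holding=B
step 4 (stack(B, A)): towers=[A/B; C; E/D/F] holding=-
step 5 (unstack(F, D)): towers=[A/B; C; E/D] holding=F
step 6 (stack(D, A)) [no-op]: towers=[A/B; C; E/D] holding=F
step 7 (stack(F, C)): towers=[A/B; C/F; E/D] holding=-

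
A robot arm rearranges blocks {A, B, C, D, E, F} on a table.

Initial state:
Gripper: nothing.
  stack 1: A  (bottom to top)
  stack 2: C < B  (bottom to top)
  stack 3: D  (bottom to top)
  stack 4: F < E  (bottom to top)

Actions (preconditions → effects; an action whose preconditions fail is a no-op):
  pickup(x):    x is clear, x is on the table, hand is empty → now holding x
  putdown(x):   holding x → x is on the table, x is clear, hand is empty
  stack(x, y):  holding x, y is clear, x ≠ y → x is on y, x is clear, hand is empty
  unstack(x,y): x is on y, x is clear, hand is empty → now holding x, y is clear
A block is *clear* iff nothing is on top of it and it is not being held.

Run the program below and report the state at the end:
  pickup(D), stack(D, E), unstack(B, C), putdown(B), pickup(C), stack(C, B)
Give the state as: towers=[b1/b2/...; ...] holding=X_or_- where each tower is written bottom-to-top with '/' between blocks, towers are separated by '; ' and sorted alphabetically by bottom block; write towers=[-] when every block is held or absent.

step 1 (pickup(D)): towers=[A; C/B; F/E] holding=D
step 2 (stack(D, E)): towers=[A; C/B; F/E/D] holding=-
step 3 (unstack(B, C)): towers=[A; C; F/E/D] holding=B
step 4 (putdown(B)): towers=[A; B; C; F/E/D] holding=-
step 5 (pickup(C)): towers=[A; B; F/E/D] holding=C
step 6 (stack(C, B)): towers=[A; B/C; F/E/D] holding=-

towers=[A; B/C; F/E/D] holding=-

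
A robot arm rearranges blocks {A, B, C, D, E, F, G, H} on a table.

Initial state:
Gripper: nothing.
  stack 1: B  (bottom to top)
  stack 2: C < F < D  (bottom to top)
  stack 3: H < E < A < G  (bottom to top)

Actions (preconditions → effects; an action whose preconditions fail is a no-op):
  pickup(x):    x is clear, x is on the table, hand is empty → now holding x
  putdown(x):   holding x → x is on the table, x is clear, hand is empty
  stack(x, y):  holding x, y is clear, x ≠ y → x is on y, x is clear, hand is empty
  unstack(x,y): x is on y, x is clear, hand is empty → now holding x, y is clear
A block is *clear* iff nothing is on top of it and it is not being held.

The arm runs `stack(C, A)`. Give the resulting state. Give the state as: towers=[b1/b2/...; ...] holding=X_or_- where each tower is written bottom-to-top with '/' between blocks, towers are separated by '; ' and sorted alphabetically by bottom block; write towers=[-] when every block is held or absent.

before: towers=[B; C/F/D; H/E/A/G] holding=-
pre[stack(C, A)]: holding(C) fail, clear(A) fail, C≠A ok
holding(C), clear(A) unmet → stack(C, A) is a no-op
after:  towers=[B; C/F/D; H/E/A/G] holding=-

towers=[B; C/F/D; H/E/A/G] holding=-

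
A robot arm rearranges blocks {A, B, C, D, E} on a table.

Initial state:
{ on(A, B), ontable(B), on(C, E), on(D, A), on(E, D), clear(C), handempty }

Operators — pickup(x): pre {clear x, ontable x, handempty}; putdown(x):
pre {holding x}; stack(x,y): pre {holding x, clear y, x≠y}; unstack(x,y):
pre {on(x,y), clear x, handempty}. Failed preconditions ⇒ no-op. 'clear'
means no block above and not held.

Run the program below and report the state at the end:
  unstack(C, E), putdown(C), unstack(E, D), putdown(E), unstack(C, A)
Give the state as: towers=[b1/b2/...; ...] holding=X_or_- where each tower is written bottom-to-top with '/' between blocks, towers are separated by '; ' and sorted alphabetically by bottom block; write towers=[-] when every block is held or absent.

towers=[B/A/D; C; E] holding=-

step 1 (unstack(C, E)): towers=[B/A/D/E] holding=C
step 2 (putdown(C)): towers=[B/A/D/E; C] holding=-
step 3 (unstack(E, D)): towers=[B/A/D; C] holding=E
step 4 (putdown(E)): towers=[B/A/D; C; E] holding=-
step 5 (unstack(C, A)) [no-op]: towers=[B/A/D; C; E] holding=-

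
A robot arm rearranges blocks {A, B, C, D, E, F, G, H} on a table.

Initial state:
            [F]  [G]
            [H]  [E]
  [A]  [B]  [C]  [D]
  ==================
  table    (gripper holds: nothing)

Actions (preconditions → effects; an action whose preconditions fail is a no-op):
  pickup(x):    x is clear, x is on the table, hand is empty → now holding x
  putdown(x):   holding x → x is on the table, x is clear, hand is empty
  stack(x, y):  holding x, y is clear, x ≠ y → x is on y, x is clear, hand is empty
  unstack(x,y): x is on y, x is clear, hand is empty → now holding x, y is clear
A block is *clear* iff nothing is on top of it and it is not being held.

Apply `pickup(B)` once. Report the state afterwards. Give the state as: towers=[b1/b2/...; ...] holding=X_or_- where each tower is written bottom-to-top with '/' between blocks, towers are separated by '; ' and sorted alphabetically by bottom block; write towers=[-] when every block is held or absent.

before: towers=[A; B; C/H/F; D/E/G] holding=-
pre[pickup(B)]: clear(B) ✓, ontable(B) ✓, handempty ✓
all met → apply pickup(B)
after:  towers=[A; C/H/F; D/E/G] holding=B

towers=[A; C/H/F; D/E/G] holding=B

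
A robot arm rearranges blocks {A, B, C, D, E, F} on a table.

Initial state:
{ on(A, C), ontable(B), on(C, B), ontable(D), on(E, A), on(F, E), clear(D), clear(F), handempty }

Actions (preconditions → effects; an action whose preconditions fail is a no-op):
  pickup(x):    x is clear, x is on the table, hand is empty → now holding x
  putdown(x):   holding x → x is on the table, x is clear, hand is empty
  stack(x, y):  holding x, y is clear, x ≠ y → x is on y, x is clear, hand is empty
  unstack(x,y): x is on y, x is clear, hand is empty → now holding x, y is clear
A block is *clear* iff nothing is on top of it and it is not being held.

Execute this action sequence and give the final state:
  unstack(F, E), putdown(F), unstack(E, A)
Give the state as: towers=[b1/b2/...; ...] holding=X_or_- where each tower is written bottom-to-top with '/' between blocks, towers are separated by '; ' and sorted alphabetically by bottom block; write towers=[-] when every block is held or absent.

step 1 (unstack(F, E)): towers=[B/C/A/E; D] holding=F
step 2 (putdown(F)): towers=[B/C/A/E; D; F] holding=-
step 3 (unstack(E, A)): towers=[B/C/A; D; F] holding=E

towers=[B/C/A; D; F] holding=E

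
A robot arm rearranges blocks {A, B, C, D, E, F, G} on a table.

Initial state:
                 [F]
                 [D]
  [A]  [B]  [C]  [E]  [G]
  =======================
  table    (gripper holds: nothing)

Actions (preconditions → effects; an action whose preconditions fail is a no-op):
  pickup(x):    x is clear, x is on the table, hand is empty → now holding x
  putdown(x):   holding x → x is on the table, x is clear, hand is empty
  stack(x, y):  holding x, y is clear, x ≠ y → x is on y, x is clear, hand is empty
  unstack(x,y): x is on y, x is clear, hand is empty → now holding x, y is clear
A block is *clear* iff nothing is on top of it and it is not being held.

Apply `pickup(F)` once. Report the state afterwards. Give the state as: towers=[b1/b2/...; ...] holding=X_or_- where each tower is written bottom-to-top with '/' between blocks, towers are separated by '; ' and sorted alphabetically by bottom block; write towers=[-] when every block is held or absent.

before: towers=[A; B; C; E/D/F; G] holding=-
pre[pickup(F)]: clear(F) ✓, ontable(F) ✗, handempty ✓
ontable(F) unmet → pickup(F) is a no-op
after:  towers=[A; B; C; E/D/F; G] holding=-

towers=[A; B; C; E/D/F; G] holding=-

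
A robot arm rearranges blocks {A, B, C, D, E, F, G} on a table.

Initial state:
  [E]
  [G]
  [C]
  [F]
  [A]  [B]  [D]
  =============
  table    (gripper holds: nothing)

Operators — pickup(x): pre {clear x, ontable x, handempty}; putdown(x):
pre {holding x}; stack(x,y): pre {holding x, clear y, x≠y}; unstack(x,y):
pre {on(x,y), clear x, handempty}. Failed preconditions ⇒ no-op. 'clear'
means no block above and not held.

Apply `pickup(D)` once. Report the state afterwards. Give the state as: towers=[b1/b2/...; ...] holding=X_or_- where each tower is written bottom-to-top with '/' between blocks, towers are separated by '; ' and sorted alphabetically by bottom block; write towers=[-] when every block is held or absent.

towers=[A/F/C/G/E; B] holding=D

before: towers=[A/F/C/G/E; B; D] holding=-
pre[pickup(D)]: clear(D) ✓, ontable(D) ✓, handempty ✓
all met → apply pickup(D)
after:  towers=[A/F/C/G/E; B] holding=D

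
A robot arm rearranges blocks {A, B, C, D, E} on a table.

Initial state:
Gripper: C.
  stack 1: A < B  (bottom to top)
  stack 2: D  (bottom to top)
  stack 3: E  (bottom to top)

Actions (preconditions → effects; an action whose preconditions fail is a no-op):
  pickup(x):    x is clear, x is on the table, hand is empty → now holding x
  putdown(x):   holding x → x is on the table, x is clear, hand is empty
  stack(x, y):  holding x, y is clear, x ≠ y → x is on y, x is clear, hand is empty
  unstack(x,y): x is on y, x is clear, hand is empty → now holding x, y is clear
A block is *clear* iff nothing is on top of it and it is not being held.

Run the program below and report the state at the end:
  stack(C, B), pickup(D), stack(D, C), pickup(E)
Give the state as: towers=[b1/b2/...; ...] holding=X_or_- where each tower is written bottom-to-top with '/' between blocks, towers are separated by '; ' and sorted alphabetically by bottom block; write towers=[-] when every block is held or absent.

step 1 (stack(C, B)): towers=[A/B/C; D; E] holding=-
step 2 (pickup(D)): towers=[A/B/C; E] holding=D
step 3 (stack(D, C)): towers=[A/B/C/D; E] holding=-
step 4 (pickup(E)): towers=[A/B/C/D] holding=E

towers=[A/B/C/D] holding=E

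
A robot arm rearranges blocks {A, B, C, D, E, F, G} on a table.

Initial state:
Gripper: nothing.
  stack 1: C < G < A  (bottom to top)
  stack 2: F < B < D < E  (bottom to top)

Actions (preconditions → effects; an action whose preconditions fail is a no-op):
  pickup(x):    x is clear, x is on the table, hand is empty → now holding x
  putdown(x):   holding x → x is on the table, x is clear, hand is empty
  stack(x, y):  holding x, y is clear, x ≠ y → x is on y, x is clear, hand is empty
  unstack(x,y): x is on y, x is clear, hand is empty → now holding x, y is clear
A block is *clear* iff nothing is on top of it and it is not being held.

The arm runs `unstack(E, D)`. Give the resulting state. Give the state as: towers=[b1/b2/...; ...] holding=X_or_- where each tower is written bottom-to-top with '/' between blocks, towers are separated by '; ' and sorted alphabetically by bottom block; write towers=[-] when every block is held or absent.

towers=[C/G/A; F/B/D] holding=E

before: towers=[C/G/A; F/B/D/E] holding=-
pre[unstack(E, D)]: on(E,D) ✓, clear(E) ✓, handempty ✓
all met → apply unstack(E, D)
after:  towers=[C/G/A; F/B/D] holding=E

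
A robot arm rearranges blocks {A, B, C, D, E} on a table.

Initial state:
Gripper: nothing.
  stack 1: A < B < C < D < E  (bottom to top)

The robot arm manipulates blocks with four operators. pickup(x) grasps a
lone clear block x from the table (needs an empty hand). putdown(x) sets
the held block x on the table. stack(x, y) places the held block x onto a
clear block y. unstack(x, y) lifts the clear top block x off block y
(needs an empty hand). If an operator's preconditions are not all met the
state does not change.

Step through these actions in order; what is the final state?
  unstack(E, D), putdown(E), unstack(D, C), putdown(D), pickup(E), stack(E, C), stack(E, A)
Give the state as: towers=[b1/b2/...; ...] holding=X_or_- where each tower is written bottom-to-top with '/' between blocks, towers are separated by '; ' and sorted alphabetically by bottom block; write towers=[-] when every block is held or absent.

step 1 (unstack(E, D)): towers=[A/B/C/D] holding=E
step 2 (putdown(E)): towers=[A/B/C/D; E] holding=-
step 3 (unstack(D, C)): towers=[A/B/C; E] holding=D
step 4 (putdown(D)): towers=[A/B/C; D; E] holding=-
step 5 (pickup(E)): towers=[A/B/C; D] holding=E
step 6 (stack(E, C)): towers=[A/B/C/E; D] holding=-
step 7 (stack(E, A)) [no-op]: towers=[A/B/C/E; D] holding=-

towers=[A/B/C/E; D] holding=-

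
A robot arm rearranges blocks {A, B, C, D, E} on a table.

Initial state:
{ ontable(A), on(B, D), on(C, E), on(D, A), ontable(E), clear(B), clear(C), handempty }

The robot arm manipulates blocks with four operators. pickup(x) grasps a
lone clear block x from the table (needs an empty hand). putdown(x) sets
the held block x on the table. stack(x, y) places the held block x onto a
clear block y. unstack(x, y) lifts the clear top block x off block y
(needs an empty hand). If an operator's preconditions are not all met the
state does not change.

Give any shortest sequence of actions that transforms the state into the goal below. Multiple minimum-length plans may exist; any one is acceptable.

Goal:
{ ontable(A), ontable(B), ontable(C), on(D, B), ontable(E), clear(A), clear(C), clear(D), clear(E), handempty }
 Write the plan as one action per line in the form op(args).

step 1 (unstack(B, D)): towers=[A/D; E/C] holding=B
step 2 (putdown(B)): towers=[A/D; B; E/C] holding=-
step 3 (unstack(D, A)): towers=[A; B; E/C] holding=D
step 4 (stack(D, B)): towers=[A; B/D; E/C] holding=-
step 5 (unstack(C, E)): towers=[A; B/D; E] holding=C
step 6 (putdown(C)): towers=[A; B/D; C; E] holding=-
goal check: towers=[A; B/D; C; E] holding=- — reached (length 6, optimal by BFS)

unstack(B, D)
putdown(B)
unstack(D, A)
stack(D, B)
unstack(C, E)
putdown(C)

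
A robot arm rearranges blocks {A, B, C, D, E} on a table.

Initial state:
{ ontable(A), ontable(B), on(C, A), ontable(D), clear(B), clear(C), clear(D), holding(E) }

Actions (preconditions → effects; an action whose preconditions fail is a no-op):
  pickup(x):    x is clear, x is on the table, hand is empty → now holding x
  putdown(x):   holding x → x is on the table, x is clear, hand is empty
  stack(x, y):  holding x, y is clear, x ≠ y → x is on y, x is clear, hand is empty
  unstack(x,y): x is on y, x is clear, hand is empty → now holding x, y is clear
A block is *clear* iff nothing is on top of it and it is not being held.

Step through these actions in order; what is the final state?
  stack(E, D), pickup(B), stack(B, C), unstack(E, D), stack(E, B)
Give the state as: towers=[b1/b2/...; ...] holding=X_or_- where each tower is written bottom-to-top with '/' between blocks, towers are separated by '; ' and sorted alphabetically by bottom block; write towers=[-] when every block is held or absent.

towers=[A/C/B/E; D] holding=-

step 1 (stack(E, D)): towers=[A/C; B; D/E] holding=-
step 2 (pickup(B)): towers=[A/C; D/E] holding=B
step 3 (stack(B, C)): towers=[A/C/B; D/E] holding=-
step 4 (unstack(E, D)): towers=[A/C/B; D] holding=E
step 5 (stack(E, B)): towers=[A/C/B/E; D] holding=-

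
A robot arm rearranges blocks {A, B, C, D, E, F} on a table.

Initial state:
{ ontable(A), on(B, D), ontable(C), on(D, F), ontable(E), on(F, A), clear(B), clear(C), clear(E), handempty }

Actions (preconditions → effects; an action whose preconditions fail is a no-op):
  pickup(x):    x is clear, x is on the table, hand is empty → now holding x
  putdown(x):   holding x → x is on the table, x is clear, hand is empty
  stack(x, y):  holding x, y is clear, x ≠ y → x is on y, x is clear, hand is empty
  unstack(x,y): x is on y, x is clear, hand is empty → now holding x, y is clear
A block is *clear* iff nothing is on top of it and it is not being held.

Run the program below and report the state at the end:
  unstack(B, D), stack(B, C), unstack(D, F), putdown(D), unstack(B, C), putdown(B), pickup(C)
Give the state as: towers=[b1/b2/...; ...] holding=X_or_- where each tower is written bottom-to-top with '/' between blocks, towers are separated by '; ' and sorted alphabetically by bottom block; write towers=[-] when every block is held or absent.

towers=[A/F; B; D; E] holding=C

step 1 (unstack(B, D)): towers=[A/F/D; C; E] holding=B
step 2 (stack(B, C)): towers=[A/F/D; C/B; E] holding=-
step 3 (unstack(D, F)): towers=[A/F; C/B; E] holding=D
step 4 (putdown(D)): towers=[A/F; C/B; D; E] holding=-
step 5 (unstack(B, C)): towers=[A/F; C; D; E] holding=B
step 6 (putdown(B)): towers=[A/F; B; C; D; E] holding=-
step 7 (pickup(C)): towers=[A/F; B; D; E] holding=C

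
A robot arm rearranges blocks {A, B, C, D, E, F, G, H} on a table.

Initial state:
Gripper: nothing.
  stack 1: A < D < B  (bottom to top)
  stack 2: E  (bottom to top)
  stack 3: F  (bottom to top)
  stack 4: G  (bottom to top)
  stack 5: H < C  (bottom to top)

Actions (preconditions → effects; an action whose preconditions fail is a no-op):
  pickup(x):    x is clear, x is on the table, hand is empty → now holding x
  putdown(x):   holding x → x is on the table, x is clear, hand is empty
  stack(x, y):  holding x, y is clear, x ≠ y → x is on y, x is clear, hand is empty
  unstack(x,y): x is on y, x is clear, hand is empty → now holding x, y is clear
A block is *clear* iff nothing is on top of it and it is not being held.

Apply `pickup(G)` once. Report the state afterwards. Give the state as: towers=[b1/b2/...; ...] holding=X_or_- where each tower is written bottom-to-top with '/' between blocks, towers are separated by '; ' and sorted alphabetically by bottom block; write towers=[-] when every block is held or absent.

towers=[A/D/B; E; F; H/C] holding=G

before: towers=[A/D/B; E; F; G; H/C] holding=-
pre[pickup(G)]: clear(G) ✓, ontable(G) ✓, handempty ✓
all met → apply pickup(G)
after:  towers=[A/D/B; E; F; H/C] holding=G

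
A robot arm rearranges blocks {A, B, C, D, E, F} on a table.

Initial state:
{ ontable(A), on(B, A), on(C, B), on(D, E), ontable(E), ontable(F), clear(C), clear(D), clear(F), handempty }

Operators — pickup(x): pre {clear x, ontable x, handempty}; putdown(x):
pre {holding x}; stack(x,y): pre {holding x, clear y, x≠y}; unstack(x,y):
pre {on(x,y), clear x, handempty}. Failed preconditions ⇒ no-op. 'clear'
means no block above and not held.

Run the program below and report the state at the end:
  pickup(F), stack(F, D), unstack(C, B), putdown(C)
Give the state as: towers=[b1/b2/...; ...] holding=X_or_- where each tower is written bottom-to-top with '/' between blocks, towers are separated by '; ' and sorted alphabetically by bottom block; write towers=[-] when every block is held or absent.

step 1 (pickup(F)): towers=[A/B/C; E/D] holding=F
step 2 (stack(F, D)): towers=[A/B/C; E/D/F] holding=-
step 3 (unstack(C, B)): towers=[A/B; E/D/F] holding=C
step 4 (putdown(C)): towers=[A/B; C; E/D/F] holding=-

towers=[A/B; C; E/D/F] holding=-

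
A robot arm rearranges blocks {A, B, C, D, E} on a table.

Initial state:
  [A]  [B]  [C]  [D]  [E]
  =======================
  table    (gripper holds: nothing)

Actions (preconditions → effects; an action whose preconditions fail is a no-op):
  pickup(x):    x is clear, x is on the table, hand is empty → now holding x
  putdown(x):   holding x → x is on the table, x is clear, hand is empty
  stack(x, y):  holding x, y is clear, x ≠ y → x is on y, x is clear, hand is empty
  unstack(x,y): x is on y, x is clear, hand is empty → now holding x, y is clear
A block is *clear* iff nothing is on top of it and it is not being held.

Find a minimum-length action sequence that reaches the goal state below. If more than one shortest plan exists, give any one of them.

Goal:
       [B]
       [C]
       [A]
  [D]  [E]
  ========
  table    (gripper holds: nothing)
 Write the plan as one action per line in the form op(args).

pickup(A)
stack(A, E)
pickup(C)
stack(C, A)
pickup(B)
stack(B, C)

step 1 (pickup(A)): towers=[B; C; D; E] holding=A
step 2 (stack(A, E)): towers=[B; C; D; E/A] holding=-
step 3 (pickup(C)): towers=[B; D; E/A] holding=C
step 4 (stack(C, A)): towers=[B; D; E/A/C] holding=-
step 5 (pickup(B)): towers=[D; E/A/C] holding=B
step 6 (stack(B, C)): towers=[D; E/A/C/B] holding=-
goal check: towers=[D; E/A/C/B] holding=- — reached (length 6, optimal by BFS)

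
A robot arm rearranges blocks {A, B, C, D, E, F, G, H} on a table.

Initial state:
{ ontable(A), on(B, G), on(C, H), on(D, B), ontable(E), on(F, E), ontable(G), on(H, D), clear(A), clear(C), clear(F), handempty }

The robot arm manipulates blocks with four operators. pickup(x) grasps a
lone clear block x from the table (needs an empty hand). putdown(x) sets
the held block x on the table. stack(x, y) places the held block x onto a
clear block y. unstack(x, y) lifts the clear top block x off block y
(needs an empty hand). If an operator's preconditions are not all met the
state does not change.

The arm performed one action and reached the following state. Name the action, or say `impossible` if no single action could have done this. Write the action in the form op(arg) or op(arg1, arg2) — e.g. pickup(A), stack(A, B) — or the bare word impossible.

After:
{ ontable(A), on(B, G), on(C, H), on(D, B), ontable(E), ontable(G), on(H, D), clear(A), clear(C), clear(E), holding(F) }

target: towers=[A; E; G/B/D/H/C] holding=F
         pickup(A) → towers=[E/F; G/B/D/H/C] holding=A
     unstack(F, E) → towers=[A; E; G/B/D/H/C] holding=F  ← match
     unstack(C, H) → towers=[A; E/F; G/B/D/H] holding=C

unstack(F, E)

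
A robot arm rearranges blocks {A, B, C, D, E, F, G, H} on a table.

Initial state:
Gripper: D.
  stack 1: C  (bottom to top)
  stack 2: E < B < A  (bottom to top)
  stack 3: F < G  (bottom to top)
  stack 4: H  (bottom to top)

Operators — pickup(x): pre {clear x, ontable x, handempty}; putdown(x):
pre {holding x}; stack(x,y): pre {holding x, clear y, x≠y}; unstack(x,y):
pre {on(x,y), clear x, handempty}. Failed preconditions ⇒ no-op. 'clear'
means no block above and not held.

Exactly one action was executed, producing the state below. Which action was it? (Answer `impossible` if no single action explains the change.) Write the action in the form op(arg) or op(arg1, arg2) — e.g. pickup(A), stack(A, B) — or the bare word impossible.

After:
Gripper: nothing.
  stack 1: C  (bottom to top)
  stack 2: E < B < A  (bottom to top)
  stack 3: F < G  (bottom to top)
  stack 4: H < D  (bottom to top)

stack(D, H)

target: towers=[C; E/B/A; F/G; H/D] holding=-
        putdown(D) → towers=[C; D; E/B/A; F/G; H] holding=-
       stack(D, G) → towers=[C; E/B/A; F/G/D; H] holding=-
       stack(D, A) → towers=[C; E/B/A/D; F/G; H] holding=-
       stack(D, H) → towers=[C; E/B/A; F/G; H/D] holding=-  ← match
       stack(D, C) → towers=[C/D; E/B/A; F/G; H] holding=-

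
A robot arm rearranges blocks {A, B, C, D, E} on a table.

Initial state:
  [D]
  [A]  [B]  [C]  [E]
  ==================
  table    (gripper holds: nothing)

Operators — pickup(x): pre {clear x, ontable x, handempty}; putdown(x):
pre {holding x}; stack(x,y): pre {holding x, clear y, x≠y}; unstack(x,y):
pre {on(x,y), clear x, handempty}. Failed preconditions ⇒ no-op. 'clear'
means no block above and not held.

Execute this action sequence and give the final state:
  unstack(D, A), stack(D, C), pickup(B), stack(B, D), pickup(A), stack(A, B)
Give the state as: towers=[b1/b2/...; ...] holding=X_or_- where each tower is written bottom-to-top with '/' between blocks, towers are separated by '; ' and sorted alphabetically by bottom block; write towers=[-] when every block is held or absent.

step 1 (unstack(D, A)): towers=[A; B; C; E] holding=D
step 2 (stack(D, C)): towers=[A; B; C/D; E] holding=-
step 3 (pickup(B)): towers=[A; C/D; E] holding=B
step 4 (stack(B, D)): towers=[A; C/D/B; E] holding=-
step 5 (pickup(A)): towers=[C/D/B; E] holding=A
step 6 (stack(A, B)): towers=[C/D/B/A; E] holding=-

towers=[C/D/B/A; E] holding=-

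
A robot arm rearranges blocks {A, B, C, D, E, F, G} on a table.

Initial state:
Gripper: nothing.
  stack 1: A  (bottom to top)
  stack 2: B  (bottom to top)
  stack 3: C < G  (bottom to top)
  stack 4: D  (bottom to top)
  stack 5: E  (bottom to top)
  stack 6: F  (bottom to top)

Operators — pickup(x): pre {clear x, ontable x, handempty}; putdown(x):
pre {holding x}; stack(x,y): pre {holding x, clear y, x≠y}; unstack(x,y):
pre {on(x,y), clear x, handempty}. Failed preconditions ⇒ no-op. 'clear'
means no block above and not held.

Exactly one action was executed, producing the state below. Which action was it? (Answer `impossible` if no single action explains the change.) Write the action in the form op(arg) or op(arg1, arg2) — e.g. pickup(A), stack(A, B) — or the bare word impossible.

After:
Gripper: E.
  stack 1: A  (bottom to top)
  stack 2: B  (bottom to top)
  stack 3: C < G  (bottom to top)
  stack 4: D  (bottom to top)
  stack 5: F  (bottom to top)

target: towers=[A; B; C/G; D; F] holding=E
         pickup(B) → towers=[A; C/G; D; E; F] holding=B
         pickup(F) → towers=[A; B; C/G; D; E] holding=F
     unstack(G, C) → towers=[A; B; C; D; E; F] holding=G
         pickup(D) → towers=[A; B; C/G; E; F] holding=D
         pickup(A) → towers=[B; C/G; D; E; F] holding=A
         pickup(E) → towers=[A; B; C/G; D; F] holding=E  ← match

pickup(E)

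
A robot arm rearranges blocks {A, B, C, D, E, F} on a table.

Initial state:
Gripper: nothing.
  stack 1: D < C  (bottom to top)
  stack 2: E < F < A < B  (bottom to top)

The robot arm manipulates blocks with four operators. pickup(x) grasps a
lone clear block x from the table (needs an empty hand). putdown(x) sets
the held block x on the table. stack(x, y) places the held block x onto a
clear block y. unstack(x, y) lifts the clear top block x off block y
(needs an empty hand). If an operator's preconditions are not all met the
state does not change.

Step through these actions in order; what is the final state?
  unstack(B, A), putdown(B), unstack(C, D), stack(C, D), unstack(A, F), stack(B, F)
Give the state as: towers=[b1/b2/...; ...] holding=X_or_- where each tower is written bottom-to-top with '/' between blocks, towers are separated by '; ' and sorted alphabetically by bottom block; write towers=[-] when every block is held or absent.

towers=[B; D/C; E/F] holding=A

step 1 (unstack(B, A)): towers=[D/C; E/F/A] holding=B
step 2 (putdown(B)): towers=[B; D/C; E/F/A] holding=-
step 3 (unstack(C, D)): towers=[B; D; E/F/A] holding=C
step 4 (stack(C, D)): towers=[B; D/C; E/F/A] holding=-
step 5 (unstack(A, F)): towers=[B; D/C; E/F] holding=A
step 6 (stack(B, F)) [no-op]: towers=[B; D/C; E/F] holding=A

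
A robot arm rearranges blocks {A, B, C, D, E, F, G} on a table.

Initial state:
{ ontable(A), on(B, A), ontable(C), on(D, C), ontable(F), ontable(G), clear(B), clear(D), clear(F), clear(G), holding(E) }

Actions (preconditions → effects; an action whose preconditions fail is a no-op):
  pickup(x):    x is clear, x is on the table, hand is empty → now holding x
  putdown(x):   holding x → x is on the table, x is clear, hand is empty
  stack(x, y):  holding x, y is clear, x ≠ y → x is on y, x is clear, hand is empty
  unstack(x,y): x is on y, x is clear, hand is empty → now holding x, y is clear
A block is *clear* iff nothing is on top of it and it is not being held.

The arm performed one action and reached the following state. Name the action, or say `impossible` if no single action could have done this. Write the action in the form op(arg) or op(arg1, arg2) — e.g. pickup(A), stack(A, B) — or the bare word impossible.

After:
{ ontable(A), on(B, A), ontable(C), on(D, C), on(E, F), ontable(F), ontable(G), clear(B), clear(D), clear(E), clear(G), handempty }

stack(E, F)

target: towers=[A/B; C/D; F/E; G] holding=-
        putdown(E) → towers=[A/B; C/D; E; F; G] holding=-
       stack(E, B) → towers=[A/B/E; C/D; F; G] holding=-
       stack(E, F) → towers=[A/B; C/D; F/E; G] holding=-  ← match
       stack(E, G) → towers=[A/B; C/D; F; G/E] holding=-
       stack(E, D) → towers=[A/B; C/D/E; F; G] holding=-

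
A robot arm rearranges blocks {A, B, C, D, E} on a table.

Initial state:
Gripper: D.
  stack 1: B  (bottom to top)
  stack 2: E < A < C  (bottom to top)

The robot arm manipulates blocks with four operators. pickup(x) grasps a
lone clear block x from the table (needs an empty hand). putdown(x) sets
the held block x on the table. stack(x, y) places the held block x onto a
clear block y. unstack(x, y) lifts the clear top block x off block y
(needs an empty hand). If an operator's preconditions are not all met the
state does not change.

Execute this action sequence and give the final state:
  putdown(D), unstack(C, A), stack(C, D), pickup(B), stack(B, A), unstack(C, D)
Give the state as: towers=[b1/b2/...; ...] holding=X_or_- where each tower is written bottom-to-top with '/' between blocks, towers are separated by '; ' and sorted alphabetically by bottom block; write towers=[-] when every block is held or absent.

towers=[D; E/A/B] holding=C

step 1 (putdown(D)): towers=[B; D; E/A/C] holding=-
step 2 (unstack(C, A)): towers=[B; D; E/A] holding=C
step 3 (stack(C, D)): towers=[B; D/C; E/A] holding=-
step 4 (pickup(B)): towers=[D/C; E/A] holding=B
step 5 (stack(B, A)): towers=[D/C; E/A/B] holding=-
step 6 (unstack(C, D)): towers=[D; E/A/B] holding=C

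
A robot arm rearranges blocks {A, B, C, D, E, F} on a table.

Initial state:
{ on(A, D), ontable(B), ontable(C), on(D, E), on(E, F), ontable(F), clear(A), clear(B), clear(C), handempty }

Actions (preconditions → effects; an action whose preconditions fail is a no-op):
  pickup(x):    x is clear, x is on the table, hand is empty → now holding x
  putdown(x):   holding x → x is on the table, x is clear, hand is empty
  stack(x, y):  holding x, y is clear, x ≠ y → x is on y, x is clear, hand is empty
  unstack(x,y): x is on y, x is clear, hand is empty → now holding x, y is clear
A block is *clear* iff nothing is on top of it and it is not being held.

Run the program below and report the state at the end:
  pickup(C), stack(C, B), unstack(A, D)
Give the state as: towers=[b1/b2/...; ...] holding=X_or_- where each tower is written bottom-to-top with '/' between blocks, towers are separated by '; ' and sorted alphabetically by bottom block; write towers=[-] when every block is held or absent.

step 1 (pickup(C)): towers=[B; F/E/D/A] holding=C
step 2 (stack(C, B)): towers=[B/C; F/E/D/A] holding=-
step 3 (unstack(A, D)): towers=[B/C; F/E/D] holding=A

towers=[B/C; F/E/D] holding=A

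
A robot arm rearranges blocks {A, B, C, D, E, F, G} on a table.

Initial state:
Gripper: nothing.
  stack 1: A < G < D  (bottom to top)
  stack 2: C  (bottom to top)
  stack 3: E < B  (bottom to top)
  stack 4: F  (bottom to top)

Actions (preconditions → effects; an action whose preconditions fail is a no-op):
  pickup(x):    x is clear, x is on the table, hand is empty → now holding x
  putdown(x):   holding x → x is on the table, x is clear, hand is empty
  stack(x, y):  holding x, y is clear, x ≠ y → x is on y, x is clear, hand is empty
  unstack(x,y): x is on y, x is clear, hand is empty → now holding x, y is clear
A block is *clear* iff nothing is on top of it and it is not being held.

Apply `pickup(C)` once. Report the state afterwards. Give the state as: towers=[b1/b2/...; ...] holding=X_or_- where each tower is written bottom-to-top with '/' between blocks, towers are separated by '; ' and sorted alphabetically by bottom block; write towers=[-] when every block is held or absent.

before: towers=[A/G/D; C; E/B; F] holding=-
pre[pickup(C)]: clear(C) yes, ontable(C) yes, handempty yes
all met → apply pickup(C)
after:  towers=[A/G/D; E/B; F] holding=C

towers=[A/G/D; E/B; F] holding=C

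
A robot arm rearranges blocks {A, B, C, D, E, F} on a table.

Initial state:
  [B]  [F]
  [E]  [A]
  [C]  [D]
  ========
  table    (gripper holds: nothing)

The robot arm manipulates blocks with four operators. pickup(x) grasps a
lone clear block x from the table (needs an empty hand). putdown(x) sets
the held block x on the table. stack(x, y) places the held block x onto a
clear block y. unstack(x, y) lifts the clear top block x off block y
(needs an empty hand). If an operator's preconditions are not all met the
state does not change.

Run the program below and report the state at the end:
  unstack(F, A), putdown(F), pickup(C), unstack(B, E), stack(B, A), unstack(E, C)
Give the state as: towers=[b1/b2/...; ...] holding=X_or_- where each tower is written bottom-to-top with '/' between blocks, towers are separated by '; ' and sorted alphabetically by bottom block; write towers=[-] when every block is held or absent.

towers=[C; D/A/B; F] holding=E

step 1 (unstack(F, A)): towers=[C/E/B; D/A] holding=F
step 2 (putdown(F)): towers=[C/E/B; D/A; F] holding=-
step 3 (pickup(C)) [no-op]: towers=[C/E/B; D/A; F] holding=-
step 4 (unstack(B, E)): towers=[C/E; D/A; F] holding=B
step 5 (stack(B, A)): towers=[C/E; D/A/B; F] holding=-
step 6 (unstack(E, C)): towers=[C; D/A/B; F] holding=E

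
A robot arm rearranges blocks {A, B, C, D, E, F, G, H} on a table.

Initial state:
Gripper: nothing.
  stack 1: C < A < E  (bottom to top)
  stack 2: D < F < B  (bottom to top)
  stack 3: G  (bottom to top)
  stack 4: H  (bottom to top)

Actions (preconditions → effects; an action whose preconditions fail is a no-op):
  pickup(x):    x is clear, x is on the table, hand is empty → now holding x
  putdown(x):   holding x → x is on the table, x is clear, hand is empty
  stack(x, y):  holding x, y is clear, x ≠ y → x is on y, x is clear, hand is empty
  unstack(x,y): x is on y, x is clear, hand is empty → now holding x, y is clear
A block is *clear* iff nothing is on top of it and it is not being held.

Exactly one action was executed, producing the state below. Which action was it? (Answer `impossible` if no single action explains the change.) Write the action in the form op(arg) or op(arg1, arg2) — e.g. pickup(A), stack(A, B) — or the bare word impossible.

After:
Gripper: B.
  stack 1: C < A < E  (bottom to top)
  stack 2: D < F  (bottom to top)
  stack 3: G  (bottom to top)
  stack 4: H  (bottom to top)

unstack(B, F)

target: towers=[C/A/E; D/F; G; H] holding=B
         pickup(G) → towers=[C/A/E; D/F/B; H] holding=G
     unstack(E, A) → towers=[C/A; D/F/B; G; H] holding=E
         pickup(H) → towers=[C/A/E; D/F/B; G] holding=H
     unstack(B, F) → towers=[C/A/E; D/F; G; H] holding=B  ← match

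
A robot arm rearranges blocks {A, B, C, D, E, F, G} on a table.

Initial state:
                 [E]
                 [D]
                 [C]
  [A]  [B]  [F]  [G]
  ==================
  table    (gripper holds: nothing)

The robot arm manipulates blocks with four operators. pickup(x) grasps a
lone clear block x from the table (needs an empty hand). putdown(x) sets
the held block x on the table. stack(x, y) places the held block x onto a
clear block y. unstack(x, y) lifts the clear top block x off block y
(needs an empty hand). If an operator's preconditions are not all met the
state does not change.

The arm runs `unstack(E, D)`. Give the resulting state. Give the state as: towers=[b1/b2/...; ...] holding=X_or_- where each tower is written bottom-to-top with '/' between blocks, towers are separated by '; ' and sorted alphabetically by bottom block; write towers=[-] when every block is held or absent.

before: towers=[A; B; F; G/C/D/E] holding=-
pre[unstack(E, D)]: on(E,D) ✓, clear(E) ✓, handempty ✓
all met → apply unstack(E, D)
after:  towers=[A; B; F; G/C/D] holding=E

towers=[A; B; F; G/C/D] holding=E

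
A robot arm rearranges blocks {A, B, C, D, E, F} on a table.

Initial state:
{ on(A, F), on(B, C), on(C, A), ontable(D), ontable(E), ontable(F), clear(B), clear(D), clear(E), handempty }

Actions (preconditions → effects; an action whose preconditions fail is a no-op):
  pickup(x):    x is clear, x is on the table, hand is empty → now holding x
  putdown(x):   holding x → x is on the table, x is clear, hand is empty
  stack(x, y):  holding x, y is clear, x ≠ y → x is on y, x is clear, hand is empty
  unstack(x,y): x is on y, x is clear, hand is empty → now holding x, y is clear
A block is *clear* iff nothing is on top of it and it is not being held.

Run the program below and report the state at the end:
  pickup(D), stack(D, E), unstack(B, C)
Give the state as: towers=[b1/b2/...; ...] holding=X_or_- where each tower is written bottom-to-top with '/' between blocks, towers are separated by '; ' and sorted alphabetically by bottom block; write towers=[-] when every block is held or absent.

step 1 (pickup(D)): towers=[E; F/A/C/B] holding=D
step 2 (stack(D, E)): towers=[E/D; F/A/C/B] holding=-
step 3 (unstack(B, C)): towers=[E/D; F/A/C] holding=B

towers=[E/D; F/A/C] holding=B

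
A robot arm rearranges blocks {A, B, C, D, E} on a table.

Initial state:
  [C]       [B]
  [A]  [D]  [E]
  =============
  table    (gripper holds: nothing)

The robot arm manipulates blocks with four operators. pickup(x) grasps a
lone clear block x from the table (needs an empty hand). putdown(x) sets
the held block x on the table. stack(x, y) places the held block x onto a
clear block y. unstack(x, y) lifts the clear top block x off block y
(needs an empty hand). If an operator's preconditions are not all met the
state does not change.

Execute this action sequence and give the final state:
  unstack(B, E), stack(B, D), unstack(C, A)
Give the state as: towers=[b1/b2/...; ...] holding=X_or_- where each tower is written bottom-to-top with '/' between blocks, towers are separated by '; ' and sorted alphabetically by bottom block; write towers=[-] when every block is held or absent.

towers=[A; D/B; E] holding=C

step 1 (unstack(B, E)): towers=[A/C; D; E] holding=B
step 2 (stack(B, D)): towers=[A/C; D/B; E] holding=-
step 3 (unstack(C, A)): towers=[A; D/B; E] holding=C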